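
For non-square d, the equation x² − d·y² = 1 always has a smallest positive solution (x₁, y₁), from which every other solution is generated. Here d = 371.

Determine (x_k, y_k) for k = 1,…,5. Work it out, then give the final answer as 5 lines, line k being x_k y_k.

1695 88
5746049 298320
19479104415 1011304712
66034158220801 3428322675360
223855776889410975 11622012858165688

[19; 3,1,4,1,3,38] for √371; ℓ=6 ⇒ convergent index 5
i=0: a=19 ⇒ p=19, q=1
…
i=2: a=1 ⇒ p=77, q=4
…
i=4: a=1 ⇒ p=443, q=23
i=5: a=3 ⇒ p=1695, q=88
fundamental: x₁=1695, y₁=88  (since 2873025 − 371·7744 = 1)
(1695+88√371)^2 = 5746049 + 298320√371
(1695+88√371)^3 = 19479104415 + 1011304712√371
(1695+88√371)^4 = 66034158220801 + 3428322675360√371
(1695+88√371)^5 = 223855776889410975 + 11622012858165688√371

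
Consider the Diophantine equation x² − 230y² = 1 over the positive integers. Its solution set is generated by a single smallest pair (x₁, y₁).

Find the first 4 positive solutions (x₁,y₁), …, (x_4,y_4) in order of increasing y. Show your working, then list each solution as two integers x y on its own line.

√230 → a₀=15, period (6,30); ℓ=2 even so k=1
k=0  a_k=15  p_k/q_k = 15/1
k=1  a_k=6  p_k/q_k = 91/6
(x₁, y₁) = (91, 6);  91² − 230·6² = 1 ✓
k=2:  x_2 = 91·91+230·6·6 = 16561,  y_2 = 91·6+6·91 = 1092
k=3:  x_3 = 91·16561+230·6·1092 = 3014011,  y_3 = 91·1092+6·16561 = 198738
k=4:  x_4 = 91·3014011+230·6·198738 = 548533441,  y_4 = 91·198738+6·3014011 = 36169224

91 6
16561 1092
3014011 198738
548533441 36169224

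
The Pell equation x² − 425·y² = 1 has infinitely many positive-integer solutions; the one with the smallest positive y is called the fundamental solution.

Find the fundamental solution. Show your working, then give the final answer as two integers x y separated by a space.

d=425: √d = [20; 1,1,1,1,1,1,40] (ℓ=7, odd), read p_13/q_13
step 0: (20, 1)  from 20·(1,0) + (0,1)
…
step 3: (62, 3)  from 1·(41,2) + (21,1)
…
step 7: (10885, 528)  from 40·(268,13) + (165,8)
…
step 9: (22038, 1069)  from 1·(11153,541) + (10885,528)
…
step 11: (55229, 2679)  from 1·(33191,1610) + (22038,1069)
step 12: (88420, 4289)  from 1·(55229,2679) + (33191,1610)
step 13: (143649, 6968)  from 1·(88420,4289) + (55229,2679)
→ (143649, 6968).  Check: 143649²=20635035201, 425·6968²=20635035200, difference 1.

143649 6968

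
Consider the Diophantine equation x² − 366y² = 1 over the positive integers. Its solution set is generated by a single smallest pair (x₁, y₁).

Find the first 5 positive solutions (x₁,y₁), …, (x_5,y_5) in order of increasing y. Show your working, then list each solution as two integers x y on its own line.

[19; 7,1,1,1,2,12,2,1,1,1,7,38] for √366; ℓ=12 ⇒ convergent index 11
i=0: a=19 ⇒ p=19, q=1
i=1: a=7 ⇒ p=134, q=7
i=2: a=1 ⇒ p=153, q=8
…
i=4: a=1 ⇒ p=440, q=23
i=5: a=2 ⇒ p=1167, q=61
i=6: a=12 ⇒ p=14444, q=755
…
i=8: a=1 ⇒ p=44499, q=2326
i=9: a=1 ⇒ p=74554, q=3897
i=10: a=1 ⇒ p=119053, q=6223
i=11: a=7 ⇒ p=907925, q=47458
→ (907925, 47458).  Check: 907925²=824327805625, 366·47458²=824327805624, difference 1.
n=2: (907925,47458)∘(907925,47458) = (907925·907925+366·47458·47458, 907925·47458+47458·907925) = (1648655611249,86176609300)
n=3: (1648655611249,86176609300)∘(907925,47458) = (907925·1648655611249+366·47458·86176609300, 907925·86176609300+47458·1648655611249) = (2993711291685588725,156483795997357542)
n=4: (2993711291685588725,156483795997357542)∘(907925,47458) = (907925·2993711291685588725+366·47458·156483795997357542, 907925·156483795997357542+47458·2993711291685588725) = (5436130649005627630680001,284151100961715516031400)
n=5: (5436130649005627630680001,284151100961715516031400)∘(907925,47458) = (907925·5436130649005627630680001+366·47458·284151100961715516031400, 907925·284151100961715516031400+47458·5436130649005627630680001) = (9871197838993875221878594227125,515975776681174635989620332458)

907925 47458
1648655611249 86176609300
2993711291685588725 156483795997357542
5436130649005627630680001 284151100961715516031400
9871197838993875221878594227125 515975776681174635989620332458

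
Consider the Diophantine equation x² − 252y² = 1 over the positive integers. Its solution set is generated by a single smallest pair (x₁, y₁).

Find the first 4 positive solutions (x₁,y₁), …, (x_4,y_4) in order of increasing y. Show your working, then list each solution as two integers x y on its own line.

127 8
32257 2032
8193151 516120
2081028097 131092448

[15; 1,6,1,30] for √252; ℓ=4 ⇒ convergent index 3
step 0: (15, 1)  from 15·(1,0) + (0,1)
…
step 2: (111, 7)  from 6·(16,1) + (15,1)
step 3: (127, 8)  from 1·(111,7) + (16,1)
(x₁, y₁) = (127, 8);  127² − 252·8² = 1 ✓
k=2:  x_2 = 127·127+252·8·8 = 32257,  y_2 = 127·8+8·127 = 2032
k=3:  x_3 = 127·32257+252·8·2032 = 8193151,  y_3 = 127·2032+8·32257 = 516120
k=4:  x_4 = 127·8193151+252·8·516120 = 2081028097,  y_4 = 127·516120+8·8193151 = 131092448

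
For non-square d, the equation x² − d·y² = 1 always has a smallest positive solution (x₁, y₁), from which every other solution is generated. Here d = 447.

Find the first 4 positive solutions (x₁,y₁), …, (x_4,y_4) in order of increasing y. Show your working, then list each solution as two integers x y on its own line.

√447 = [21; 7,42, …], period ℓ=2 (even) → k=1
k=0  a_k=21  p_k/q_k = 21/1
k=1  a_k=7  p_k/q_k = 148/7
→ (148, 7).  Check: 148²=21904, 447·7²=21903, difference 1.
(148+7√447)^2 = 43807 + 2072√447
(148+7√447)^3 = 12966724 + 613305√447
(148+7√447)^4 = 3838106497 + 181536208√447

148 7
43807 2072
12966724 613305
3838106497 181536208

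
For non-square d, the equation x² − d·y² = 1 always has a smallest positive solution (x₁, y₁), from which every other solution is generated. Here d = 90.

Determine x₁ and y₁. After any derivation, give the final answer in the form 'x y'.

19 2

√90 = [9; 2,18, …], period ℓ=2 (even) → k=1
step 0: (9, 1)  from 9·(1,0) + (0,1)
step 1: (19, 2)  from 2·(9,1) + (1,0)
(x₁, y₁) = (19, 2);  19² − 90·2² = 1 ✓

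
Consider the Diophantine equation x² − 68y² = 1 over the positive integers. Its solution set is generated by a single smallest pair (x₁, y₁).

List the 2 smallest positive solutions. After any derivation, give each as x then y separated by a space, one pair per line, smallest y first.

d=68: √d = [8; 4,16] (ℓ=2, even), read p_1/q_1
a_0=8:  p_0=8·1+0=8,  q_0=8·0+1=1
a_1=4:  p_1=4·8+1=33,  q_1=4·1+0=4
fundamental: x₁=33, y₁=4  (since 1089 − 68·16 = 1)
k=2:  x_2 = 33·33+68·4·4 = 2177,  y_2 = 33·4+4·33 = 264

33 4
2177 264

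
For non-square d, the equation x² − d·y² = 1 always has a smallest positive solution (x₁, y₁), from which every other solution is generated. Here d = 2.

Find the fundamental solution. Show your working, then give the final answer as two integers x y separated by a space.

3 2

[1; 2] for √2; ℓ=1 ⇒ convergent index 1
i=0: a=1 ⇒ p=1, q=1
i=1: a=2 ⇒ p=3, q=2
(x₁, y₁) = (3, 2);  3² − 2·2² = 1 ✓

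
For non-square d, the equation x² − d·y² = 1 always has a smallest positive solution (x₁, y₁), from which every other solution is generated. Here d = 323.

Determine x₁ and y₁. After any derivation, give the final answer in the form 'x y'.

18 1

√323 = [17; 1,34, …], period ℓ=2 (even) → k=1
i=0: a=17 ⇒ p=17, q=1
i=1: a=1 ⇒ p=18, q=1
fundamental: x₁=18, y₁=1  (since 324 − 323·1 = 1)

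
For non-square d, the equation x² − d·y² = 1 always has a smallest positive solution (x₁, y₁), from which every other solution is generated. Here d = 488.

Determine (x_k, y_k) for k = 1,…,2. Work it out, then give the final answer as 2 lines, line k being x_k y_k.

[22; 11,44] for √488; ℓ=2 ⇒ convergent index 1
k=0  a_k=22  p_k/q_k = 22/1
k=1  a_k=11  p_k/q_k = 243/11
→ (243, 11).  Check: 243²=59049, 488·11²=59048, difference 1.
k=2:  x_2 = 243·243+488·11·11 = 118097,  y_2 = 243·11+11·243 = 5346

243 11
118097 5346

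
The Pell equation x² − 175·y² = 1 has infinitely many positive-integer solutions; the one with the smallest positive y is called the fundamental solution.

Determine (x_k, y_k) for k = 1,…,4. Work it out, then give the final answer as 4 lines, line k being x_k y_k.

d=175: √d = [13; 4,2,1,2,4,26] (ℓ=6, even), read p_5/q_5
step 0: (13, 1)  from 13·(1,0) + (0,1)
…
step 4: (463, 35)  from 2·(172,13) + (119,9)
step 5: (2024, 153)  from 4·(463,35) + (172,13)
→ (2024, 153).  Check: 2024²=4096576, 175·153²=4096575, difference 1.
(x_2, y_2) = (2024·2024 + 175·153·153, 2024·153 + 153·2024) = (8193151, 619344)
(x_3, y_3) = (2024·8193151 + 175·153·619344, 2024·619344 + 153·8193151) = (33165873224, 2507104359)
(x_4, y_4) = (2024·33165873224 + 175·153·2507104359, 2024·2507104359 + 153·33165873224) = (134255446617601, 10148757825888)

2024 153
8193151 619344
33165873224 2507104359
134255446617601 10148757825888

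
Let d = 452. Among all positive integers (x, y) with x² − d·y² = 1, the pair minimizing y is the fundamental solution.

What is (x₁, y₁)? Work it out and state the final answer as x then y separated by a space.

√452 → a₀=21, period (3,1,5,3,10,3,5,1,3,42); ℓ=10 even so k=9
k=0  a_k=21  p_k/q_k = 21/1
k=1  a_k=3  p_k/q_k = 64/3
k=2  a_k=1  p_k/q_k = 85/4
k=3  a_k=5  p_k/q_k = 489/23
k=4  a_k=3  p_k/q_k = 1552/73
…
k=6  a_k=3  p_k/q_k = 49579/2332
k=7  a_k=5  p_k/q_k = 263904/12413
k=8  a_k=1  p_k/q_k = 313483/14745
k=9  a_k=3  p_k/q_k = 1204353/56648
(x₁, y₁) = (1204353, 56648);  1204353² − 452·56648² = 1 ✓

1204353 56648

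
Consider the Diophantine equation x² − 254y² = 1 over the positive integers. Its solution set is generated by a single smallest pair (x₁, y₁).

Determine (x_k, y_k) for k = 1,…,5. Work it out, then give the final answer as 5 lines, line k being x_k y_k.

√254 → a₀=15, period (1,14,1,30); ℓ=4 even so k=3
k=0  a_k=15  p_k/q_k = 15/1
k=1  a_k=1  p_k/q_k = 16/1
k=2  a_k=14  p_k/q_k = 239/15
k=3  a_k=1  p_k/q_k = 255/16
→ (255, 16).  Check: 255²=65025, 254·16²=65024, difference 1.
(255+16√254)^2 = 130049 + 8160√254
(255+16√254)^3 = 66324735 + 4161584√254
(255+16√254)^4 = 33825484801 + 2122399680√254
(255+16√254)^5 = 17250930923775 + 1082419675216√254

255 16
130049 8160
66324735 4161584
33825484801 2122399680
17250930923775 1082419675216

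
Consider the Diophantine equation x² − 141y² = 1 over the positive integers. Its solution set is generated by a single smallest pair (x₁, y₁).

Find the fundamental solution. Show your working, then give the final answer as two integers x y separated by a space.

95 8

d=141: √d = [11; 1,6,1,22] (ℓ=4, even), read p_3/q_3
a_0=11:  p_0=11·1+0=11,  q_0=11·0+1=1
a_1=1:  p_1=1·11+1=12,  q_1=1·1+0=1
a_2=6:  p_2=6·12+11=83,  q_2=6·1+1=7
a_3=1:  p_3=1·83+12=95,  q_3=1·7+1=8
→ (95, 8).  Check: 95²=9025, 141·8²=9024, difference 1.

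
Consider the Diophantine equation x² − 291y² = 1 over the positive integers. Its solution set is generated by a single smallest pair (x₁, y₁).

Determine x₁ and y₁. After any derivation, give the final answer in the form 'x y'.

d=291: √d = [17; 17,34] (ℓ=2, even), read p_1/q_1
k=0  a_k=17  p_k/q_k = 17/1
k=1  a_k=17  p_k/q_k = 290/17
(x₁, y₁) = (290, 17);  290² − 291·17² = 1 ✓

290 17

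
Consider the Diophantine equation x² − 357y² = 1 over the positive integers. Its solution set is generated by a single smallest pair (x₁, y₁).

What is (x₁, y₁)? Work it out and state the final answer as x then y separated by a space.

3401 180

√357 → a₀=18, period (1,8,2,8,1,36); ℓ=6 even so k=5
i=0: a=18 ⇒ p=18, q=1
i=1: a=1 ⇒ p=19, q=1
i=2: a=8 ⇒ p=170, q=9
…
i=4: a=8 ⇒ p=3042, q=161
i=5: a=1 ⇒ p=3401, q=180
fundamental: x₁=3401, y₁=180  (since 11566801 − 357·32400 = 1)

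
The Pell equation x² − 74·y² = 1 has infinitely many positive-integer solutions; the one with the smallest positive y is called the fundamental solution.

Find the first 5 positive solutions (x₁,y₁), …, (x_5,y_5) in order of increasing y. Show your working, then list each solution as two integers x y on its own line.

√74 → a₀=8, period (1,1,1,1,16); ℓ=5 odd so k=9
i=0: a=8 ⇒ p=8, q=1
i=1: a=1 ⇒ p=9, q=1
…
i=3: a=1 ⇒ p=26, q=3
…
i=7: a=1 ⇒ p=1471, q=171
i=8: a=1 ⇒ p=2228, q=259
i=9: a=1 ⇒ p=3699, q=430
(x₁, y₁) = (3699, 430);  3699² − 74·430² = 1 ✓
(3699+430√74)^2 = 27365201 + 3181140√74
(3699+430√74)^3 = 202447753299 + 23534073290√74
(3699+430√74)^4 = 1497708451540801 + 174105071018280√74
(3699+430√74)^5 = 11080046922051092499 + 1288029291859162150√74

3699 430
27365201 3181140
202447753299 23534073290
1497708451540801 174105071018280
11080046922051092499 1288029291859162150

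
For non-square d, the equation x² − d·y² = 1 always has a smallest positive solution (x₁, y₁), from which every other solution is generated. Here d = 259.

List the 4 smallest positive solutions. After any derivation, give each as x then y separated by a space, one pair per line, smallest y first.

√259 → a₀=16, period (10,1,2,3,4,3,2,1,10,32); ℓ=10 even so k=9
step 0: (16, 1)  from 16·(1,0) + (0,1)
…
step 3: (515, 32)  from 2·(177,11) + (161,10)
…
step 8: (79196, 4921)  from 1·(55265,3434) + (23931,1487)
step 9: (847225, 52644)  from 10·(79196,4921) + (55265,3434)
→ (847225, 52644).  Check: 847225²=717790200625, 259·52644²=717790200624, difference 1.
(x_2, y_2) = (847225·847225 + 259·52644·52644, 847225·52644 + 52644·847225) = (1435580401249, 89202625800)
(x_3, y_3) = (847225·1435580401249 + 259·52644·89202625800, 847225·89202625800 + 52644·1435580401249) = (2432519210895520825, 151149389286757356)
(x_4, y_4) = (847225·2432519210895520825 + 259·52644·151149389286757356, 847225·151149389286757356 + 52644·2432519210895520825) = (4121782176900479681520001, 256115082676856799248400)

847225 52644
1435580401249 89202625800
2432519210895520825 151149389286757356
4121782176900479681520001 256115082676856799248400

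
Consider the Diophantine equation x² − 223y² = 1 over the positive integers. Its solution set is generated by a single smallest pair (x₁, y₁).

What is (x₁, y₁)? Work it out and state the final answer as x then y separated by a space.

[14; 1,13,1,28] for √223; ℓ=4 ⇒ convergent index 3
step 0: (14, 1)  from 14·(1,0) + (0,1)
step 1: (15, 1)  from 1·(14,1) + (1,0)
step 2: (209, 14)  from 13·(15,1) + (14,1)
step 3: (224, 15)  from 1·(209,14) + (15,1)
fundamental: x₁=224, y₁=15  (since 50176 − 223·225 = 1)

224 15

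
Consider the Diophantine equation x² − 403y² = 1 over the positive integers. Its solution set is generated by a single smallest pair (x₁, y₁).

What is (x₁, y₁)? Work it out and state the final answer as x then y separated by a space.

[20; 13,2,1,3,1,3,1,2,13,40] for √403; ℓ=10 ⇒ convergent index 9
step 0: (20, 1)  from 20·(1,0) + (0,1)
…
step 3: (803, 40)  from 1·(542,27) + (261,13)
…
step 8: (50147, 2498)  from 2·(17967,895) + (14213,708)
step 9: (669878, 33369)  from 13·(50147,2498) + (17967,895)
fundamental: x₁=669878, y₁=33369  (since 448736534884 − 403·1113490161 = 1)

669878 33369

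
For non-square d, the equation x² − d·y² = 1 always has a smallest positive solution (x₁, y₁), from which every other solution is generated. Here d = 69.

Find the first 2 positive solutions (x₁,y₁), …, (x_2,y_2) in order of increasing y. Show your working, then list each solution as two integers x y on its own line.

√69 = [8; 3,3,1,4,1,3,3,16, …], period ℓ=8 (even) → k=7
step 0: (8, 1)  from 8·(1,0) + (0,1)
step 1: (25, 3)  from 3·(8,1) + (1,0)
step 2: (83, 10)  from 3·(25,3) + (8,1)
step 3: (108, 13)  from 1·(83,10) + (25,3)
step 4: (515, 62)  from 4·(108,13) + (83,10)
…
step 6: (2384, 287)  from 3·(623,75) + (515,62)
step 7: (7775, 936)  from 3·(2384,287) + (623,75)
fundamental: x₁=7775, y₁=936  (since 60450625 − 69·876096 = 1)
(x_2, y_2) = (7775·7775 + 69·936·936, 7775·936 + 936·7775) = (120901249, 14554800)

7775 936
120901249 14554800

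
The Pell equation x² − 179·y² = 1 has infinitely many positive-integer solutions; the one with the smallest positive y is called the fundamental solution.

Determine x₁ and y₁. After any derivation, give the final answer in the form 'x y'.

4190210 313191

√179 → a₀=13, period (2,1,1,1,3,…,1,2,26); ℓ=14 even so k=13
k=0  a_k=13  p_k/q_k = 13/1
k=1  a_k=2  p_k/q_k = 27/2
k=2  a_k=1  p_k/q_k = 40/3
k=3  a_k=1  p_k/q_k = 67/5
k=4  a_k=1  p_k/q_k = 107/8
k=5  a_k=3  p_k/q_k = 388/29
…
k=7  a_k=13  p_k/q_k = 26999/2018
…
k=9  a_k=3  p_k/q_k = 438125/32747
k=10  a_k=1  p_k/q_k = 575167/42990
k=11  a_k=1  p_k/q_k = 1013292/75737
k=12  a_k=1  p_k/q_k = 1588459/118727
k=13  a_k=2  p_k/q_k = 4190210/313191
fundamental: x₁=4190210, y₁=313191  (since 17557859844100 − 179·98088602481 = 1)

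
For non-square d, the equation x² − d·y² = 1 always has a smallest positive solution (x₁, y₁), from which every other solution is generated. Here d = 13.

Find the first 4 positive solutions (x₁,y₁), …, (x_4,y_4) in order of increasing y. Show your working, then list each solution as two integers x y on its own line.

649 180
842401 233640
1093435849 303264540
1419278889601 393637139280

d=13: √d = [3; 1,1,1,1,6] (ℓ=5, odd), read p_9/q_9
step 0: (3, 1)  from 3·(1,0) + (0,1)
…
step 2: (7, 2)  from 1·(4,1) + (3,1)
step 3: (11, 3)  from 1·(7,2) + (4,1)
step 4: (18, 5)  from 1·(11,3) + (7,2)
step 5: (119, 33)  from 6·(18,5) + (11,3)
…
step 7: (256, 71)  from 1·(137,38) + (119,33)
step 8: (393, 109)  from 1·(256,71) + (137,38)
step 9: (649, 180)  from 1·(393,109) + (256,71)
fundamental: x₁=649, y₁=180  (since 421201 − 13·32400 = 1)
k=2:  x_2 = 649·649+13·180·180 = 842401,  y_2 = 649·180+180·649 = 233640
k=3:  x_3 = 649·842401+13·180·233640 = 1093435849,  y_3 = 649·233640+180·842401 = 303264540
k=4:  x_4 = 649·1093435849+13·180·303264540 = 1419278889601,  y_4 = 649·303264540+180·1093435849 = 393637139280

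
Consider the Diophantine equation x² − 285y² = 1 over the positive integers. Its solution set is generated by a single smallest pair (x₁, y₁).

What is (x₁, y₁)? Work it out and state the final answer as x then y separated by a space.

2431 144

√285 → a₀=16, period (1,7,2,7,1,32); ℓ=6 even so k=5
k=0  a_k=16  p_k/q_k = 16/1
k=1  a_k=1  p_k/q_k = 17/1
…
k=4  a_k=7  p_k/q_k = 2144/127
k=5  a_k=1  p_k/q_k = 2431/144
→ (2431, 144).  Check: 2431²=5909761, 285·144²=5909760, difference 1.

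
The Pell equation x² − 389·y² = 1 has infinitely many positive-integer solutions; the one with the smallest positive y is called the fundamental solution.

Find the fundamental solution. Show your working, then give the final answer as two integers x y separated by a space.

d=389: √d = [19; 1,2,1,1,1,1,2,1,38] (ℓ=9, odd), read p_17/q_17
k=0  a_k=19  p_k/q_k = 19/1
…
k=9  a_k=38  p_k/q_k = 49643/2517
…
k=16  a_k=2  p_k/q_k = 2376809/120509
k=17  a_k=1  p_k/q_k = 3287049/166660
(x₁, y₁) = (3287049, 166660);  3287049² − 389·166660² = 1 ✓

3287049 166660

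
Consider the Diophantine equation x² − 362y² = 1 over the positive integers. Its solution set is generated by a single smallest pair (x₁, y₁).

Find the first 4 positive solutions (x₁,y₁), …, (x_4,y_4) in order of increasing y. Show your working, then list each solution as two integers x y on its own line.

723 38
1045457 54948
1511730099 79454770
2185960677697 114891542472

√362 = [19; 38, …], period ℓ=1 (odd) → k=1
i=0: a=19 ⇒ p=19, q=1
i=1: a=38 ⇒ p=723, q=38
(x₁, y₁) = (723, 38);  723² − 362·38² = 1 ✓
k=2:  x_2 = 723·723+362·38·38 = 1045457,  y_2 = 723·38+38·723 = 54948
k=3:  x_3 = 723·1045457+362·38·54948 = 1511730099,  y_3 = 723·54948+38·1045457 = 79454770
k=4:  x_4 = 723·1511730099+362·38·79454770 = 2185960677697,  y_4 = 723·79454770+38·1511730099 = 114891542472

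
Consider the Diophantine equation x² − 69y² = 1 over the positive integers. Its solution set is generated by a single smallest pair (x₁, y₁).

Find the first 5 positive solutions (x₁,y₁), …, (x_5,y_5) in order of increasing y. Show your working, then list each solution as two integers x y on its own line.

√69 = [8; 3,3,1,4,1,3,3,16, …], period ℓ=8 (even) → k=7
step 0: (8, 1)  from 8·(1,0) + (0,1)
step 1: (25, 3)  from 3·(8,1) + (1,0)
…
step 4: (515, 62)  from 4·(108,13) + (83,10)
step 5: (623, 75)  from 1·(515,62) + (108,13)
step 6: (2384, 287)  from 3·(623,75) + (515,62)
step 7: (7775, 936)  from 3·(2384,287) + (623,75)
→ (7775, 936).  Check: 7775²=60450625, 69·936²=60450624, difference 1.
(7775+936√69)^2 = 120901249 + 14554800√69
(7775+936√69)^3 = 1880014414175 + 226327139064√69
(7775+936√69)^4 = 29234224019520001 + 3519386997890400√69
(7775+936√69)^5 = 454592181623521601375 + 54726467590868580936√69

7775 936
120901249 14554800
1880014414175 226327139064
29234224019520001 3519386997890400
454592181623521601375 54726467590868580936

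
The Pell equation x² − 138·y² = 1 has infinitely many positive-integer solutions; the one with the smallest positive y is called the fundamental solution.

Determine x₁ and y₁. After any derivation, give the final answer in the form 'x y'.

47 4

√138 = [11; 1,2,1,22, …], period ℓ=4 (even) → k=3
k=0  a_k=11  p_k/q_k = 11/1
…
k=2  a_k=2  p_k/q_k = 35/3
k=3  a_k=1  p_k/q_k = 47/4
(x₁, y₁) = (47, 4);  47² − 138·4² = 1 ✓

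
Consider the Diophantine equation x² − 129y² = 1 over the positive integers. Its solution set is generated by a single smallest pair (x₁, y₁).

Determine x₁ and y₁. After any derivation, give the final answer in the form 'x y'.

√129 → a₀=11, period (2,1,3,1,6,1,3,1,2,22); ℓ=10 even so k=9
k=0  a_k=11  p_k/q_k = 11/1
…
k=2  a_k=1  p_k/q_k = 34/3
k=3  a_k=3  p_k/q_k = 125/11
…
k=5  a_k=6  p_k/q_k = 1079/95
k=6  a_k=1  p_k/q_k = 1238/109
…
k=8  a_k=1  p_k/q_k = 6031/531
k=9  a_k=2  p_k/q_k = 16855/1484
fundamental: x₁=16855, y₁=1484  (since 284091025 − 129·2202256 = 1)

16855 1484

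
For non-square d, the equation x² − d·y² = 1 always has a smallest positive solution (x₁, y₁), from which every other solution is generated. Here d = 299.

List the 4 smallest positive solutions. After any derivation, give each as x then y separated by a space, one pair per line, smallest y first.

415 24
344449 19920
285892255 16533576
237290227201 13722848160

[17; 3,2,3,34] for √299; ℓ=4 ⇒ convergent index 3
i=0: a=17 ⇒ p=17, q=1
i=1: a=3 ⇒ p=52, q=3
i=2: a=2 ⇒ p=121, q=7
i=3: a=3 ⇒ p=415, q=24
(x₁, y₁) = (415, 24);  415² − 299·24² = 1 ✓
n=2: (415,24)∘(415,24) = (415·415+299·24·24, 415·24+24·415) = (344449,19920)
n=3: (344449,19920)∘(415,24) = (415·344449+299·24·19920, 415·19920+24·344449) = (285892255,16533576)
n=4: (285892255,16533576)∘(415,24) = (415·285892255+299·24·16533576, 415·16533576+24·285892255) = (237290227201,13722848160)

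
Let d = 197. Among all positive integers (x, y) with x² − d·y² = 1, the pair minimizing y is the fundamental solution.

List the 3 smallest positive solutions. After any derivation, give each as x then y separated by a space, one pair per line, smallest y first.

393 28
308897 22008
242792649 17298260

[14; 28] for √197; ℓ=1 ⇒ convergent index 1
i=0: a=14 ⇒ p=14, q=1
i=1: a=28 ⇒ p=393, q=28
→ (393, 28).  Check: 393²=154449, 197·28²=154448, difference 1.
(x_2, y_2) = (393·393 + 197·28·28, 393·28 + 28·393) = (308897, 22008)
(x_3, y_3) = (393·308897 + 197·28·22008, 393·22008 + 28·308897) = (242792649, 17298260)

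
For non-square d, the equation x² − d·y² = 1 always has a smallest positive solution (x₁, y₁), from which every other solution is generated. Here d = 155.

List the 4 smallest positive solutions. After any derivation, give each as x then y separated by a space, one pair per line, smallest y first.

d=155: √d = [12; 2,4,2,24] (ℓ=4, even), read p_3/q_3
step 0: (12, 1)  from 12·(1,0) + (0,1)
step 1: (25, 2)  from 2·(12,1) + (1,0)
step 2: (112, 9)  from 4·(25,2) + (12,1)
step 3: (249, 20)  from 2·(112,9) + (25,2)
→ (249, 20).  Check: 249²=62001, 155·20²=62000, difference 1.
k=2:  x_2 = 249·249+155·20·20 = 124001,  y_2 = 249·20+20·249 = 9960
k=3:  x_3 = 249·124001+155·20·9960 = 61752249,  y_3 = 249·9960+20·124001 = 4960060
k=4:  x_4 = 249·61752249+155·20·4960060 = 30752496001,  y_4 = 249·4960060+20·61752249 = 2470099920

249 20
124001 9960
61752249 4960060
30752496001 2470099920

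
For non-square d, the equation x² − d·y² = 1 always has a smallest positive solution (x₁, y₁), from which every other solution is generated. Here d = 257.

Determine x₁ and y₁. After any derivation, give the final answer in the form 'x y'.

√257 → a₀=16, period (32); ℓ=1 odd so k=1
k=0  a_k=16  p_k/q_k = 16/1
k=1  a_k=32  p_k/q_k = 513/32
→ (513, 32).  Check: 513²=263169, 257·32²=263168, difference 1.

513 32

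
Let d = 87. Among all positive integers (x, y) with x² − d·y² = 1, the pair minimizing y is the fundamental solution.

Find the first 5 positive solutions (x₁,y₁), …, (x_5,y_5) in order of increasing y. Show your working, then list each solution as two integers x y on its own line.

28 3
1567 168
87724 9405
4910977 526512
274926988 29475267

√87 → a₀=9, period (3,18); ℓ=2 even so k=1
i=0: a=9 ⇒ p=9, q=1
i=1: a=3 ⇒ p=28, q=3
(x₁, y₁) = (28, 3);  28² − 87·3² = 1 ✓
(x_2, y_2) = (28·28 + 87·3·3, 28·3 + 3·28) = (1567, 168)
(x_3, y_3) = (28·1567 + 87·3·168, 28·168 + 3·1567) = (87724, 9405)
(x_4, y_4) = (28·87724 + 87·3·9405, 28·9405 + 3·87724) = (4910977, 526512)
(x_5, y_5) = (28·4910977 + 87·3·526512, 28·526512 + 3·4910977) = (274926988, 29475267)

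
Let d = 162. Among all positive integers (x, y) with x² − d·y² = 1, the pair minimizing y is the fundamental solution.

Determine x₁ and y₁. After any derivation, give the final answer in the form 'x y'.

[12; 1,2,1,2,12,2,1,2,1,24] for √162; ℓ=10 ⇒ convergent index 9
k=0  a_k=12  p_k/q_k = 12/1
k=1  a_k=1  p_k/q_k = 13/1
k=2  a_k=2  p_k/q_k = 38/3
k=3  a_k=1  p_k/q_k = 51/4
…
k=5  a_k=12  p_k/q_k = 1731/136
…
k=8  a_k=2  p_k/q_k = 14268/1121
k=9  a_k=1  p_k/q_k = 19601/1540
(x₁, y₁) = (19601, 1540);  19601² − 162·1540² = 1 ✓

19601 1540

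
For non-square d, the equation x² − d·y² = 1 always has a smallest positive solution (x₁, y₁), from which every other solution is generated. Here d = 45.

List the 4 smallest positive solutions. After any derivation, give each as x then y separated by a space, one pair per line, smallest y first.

161 24
51841 7728
16692641 2488392
5374978561 801254496

√45 → a₀=6, period (1,2,2,2,1,12); ℓ=6 even so k=5
i=0: a=6 ⇒ p=6, q=1
…
i=2: a=2 ⇒ p=20, q=3
…
i=4: a=2 ⇒ p=114, q=17
i=5: a=1 ⇒ p=161, q=24
(x₁, y₁) = (161, 24);  161² − 45·24² = 1 ✓
(x_2, y_2) = (161·161 + 45·24·24, 161·24 + 24·161) = (51841, 7728)
(x_3, y_3) = (161·51841 + 45·24·7728, 161·7728 + 24·51841) = (16692641, 2488392)
(x_4, y_4) = (161·16692641 + 45·24·2488392, 161·2488392 + 24·16692641) = (5374978561, 801254496)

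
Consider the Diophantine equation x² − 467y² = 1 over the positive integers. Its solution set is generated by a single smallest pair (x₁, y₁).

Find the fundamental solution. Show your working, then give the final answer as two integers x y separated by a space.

1625626 75225

[21; 1,1,1,1,3,…,1,1,42] for √467; ℓ=14 ⇒ convergent index 13
a_0=21:  p_0=21·1+0=21,  q_0=21·0+1=1
a_1=1:  p_1=1·21+1=22,  q_1=1·1+0=1
a_2=1:  p_2=1·22+21=43,  q_2=1·1+1=2
…
a_4=1:  p_4=1·65+43=108,  q_4=1·3+2=5
a_5=3:  p_5=3·108+65=389,  q_5=3·5+3=18
a_6=3:  p_6=3·389+108=1275,  q_6=3·18+5=59
a_7=21:  p_7=21·1275+389=27164,  q_7=21·59+18=1257
a_8=3:  p_8=3·27164+1275=82767,  q_8=3·1257+59=3830
…
a_11=1:  p_11=1·358232+275465=633697,  q_11=1·16577+12747=29324
a_12=1:  p_12=1·633697+358232=991929,  q_12=1·29324+16577=45901
a_13=1:  p_13=1·991929+633697=1625626,  q_13=1·45901+29324=75225
→ (1625626, 75225).  Check: 1625626²=2642659891876, 467·75225²=2642659891875, difference 1.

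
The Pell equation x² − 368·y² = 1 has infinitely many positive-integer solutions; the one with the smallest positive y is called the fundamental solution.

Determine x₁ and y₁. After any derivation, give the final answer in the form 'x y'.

[19; 5,2,5,38] for √368; ℓ=4 ⇒ convergent index 3
k=0  a_k=19  p_k/q_k = 19/1
k=1  a_k=5  p_k/q_k = 96/5
k=2  a_k=2  p_k/q_k = 211/11
k=3  a_k=5  p_k/q_k = 1151/60
(x₁, y₁) = (1151, 60);  1151² − 368·60² = 1 ✓

1151 60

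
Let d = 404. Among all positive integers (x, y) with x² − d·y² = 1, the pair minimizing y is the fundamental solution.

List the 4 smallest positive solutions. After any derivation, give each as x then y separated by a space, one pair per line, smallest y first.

201 10
80801 4020
32481801 1616030
13057603201 649640040

√404 = [20; 10,40, …], period ℓ=2 (even) → k=1
k=0  a_k=20  p_k/q_k = 20/1
k=1  a_k=10  p_k/q_k = 201/10
(x₁, y₁) = (201, 10);  201² − 404·10² = 1 ✓
k=2:  x_2 = 201·201+404·10·10 = 80801,  y_2 = 201·10+10·201 = 4020
k=3:  x_3 = 201·80801+404·10·4020 = 32481801,  y_3 = 201·4020+10·80801 = 1616030
k=4:  x_4 = 201·32481801+404·10·1616030 = 13057603201,  y_4 = 201·1616030+10·32481801 = 649640040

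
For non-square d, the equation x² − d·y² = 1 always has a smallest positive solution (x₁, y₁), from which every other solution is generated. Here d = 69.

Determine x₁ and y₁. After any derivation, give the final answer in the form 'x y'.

√69 → a₀=8, period (3,3,1,4,1,3,3,16); ℓ=8 even so k=7
i=0: a=8 ⇒ p=8, q=1
…
i=5: a=1 ⇒ p=623, q=75
i=6: a=3 ⇒ p=2384, q=287
i=7: a=3 ⇒ p=7775, q=936
(x₁, y₁) = (7775, 936);  7775² − 69·936² = 1 ✓

7775 936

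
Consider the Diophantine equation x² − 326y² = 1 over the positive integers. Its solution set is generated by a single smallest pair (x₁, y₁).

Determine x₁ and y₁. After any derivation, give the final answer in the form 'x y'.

325 18

√326 → a₀=18, period (18,36); ℓ=2 even so k=1
i=0: a=18 ⇒ p=18, q=1
i=1: a=18 ⇒ p=325, q=18
fundamental: x₁=325, y₁=18  (since 105625 − 326·324 = 1)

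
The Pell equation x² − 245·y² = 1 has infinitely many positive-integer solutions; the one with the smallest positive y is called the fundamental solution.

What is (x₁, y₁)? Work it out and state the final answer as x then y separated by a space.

d=245: √d = [15; 1,1,1,7,6,7,1,1,1,30] (ℓ=10, even), read p_9/q_9
step 0: (15, 1)  from 15·(1,0) + (0,1)
step 1: (16, 1)  from 1·(15,1) + (1,0)
…
step 3: (47, 3)  from 1·(31,2) + (16,1)
step 4: (360, 23)  from 7·(47,3) + (31,2)
…
step 7: (18016, 1151)  from 1·(15809,1010) + (2207,141)
step 8: (33825, 2161)  from 1·(18016,1151) + (15809,1010)
step 9: (51841, 3312)  from 1·(33825,2161) + (18016,1151)
fundamental: x₁=51841, y₁=3312  (since 2687489281 − 245·10969344 = 1)

51841 3312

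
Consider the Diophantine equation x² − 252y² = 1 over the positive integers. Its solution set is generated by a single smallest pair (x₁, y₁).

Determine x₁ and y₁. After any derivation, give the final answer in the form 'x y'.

127 8

√252 → a₀=15, period (1,6,1,30); ℓ=4 even so k=3
k=0  a_k=15  p_k/q_k = 15/1
…
k=2  a_k=6  p_k/q_k = 111/7
k=3  a_k=1  p_k/q_k = 127/8
fundamental: x₁=127, y₁=8  (since 16129 − 252·64 = 1)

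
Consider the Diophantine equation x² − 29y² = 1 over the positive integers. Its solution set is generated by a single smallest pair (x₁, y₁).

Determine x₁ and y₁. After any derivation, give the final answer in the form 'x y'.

[5; 2,1,1,2,10] for √29; ℓ=5 ⇒ convergent index 9
a_0=5:  p_0=5·1+0=5,  q_0=5·0+1=1
…
a_4=2:  p_4=2·27+16=70,  q_4=2·5+3=13
…
a_6=2:  p_6=2·727+70=1524,  q_6=2·135+13=283
…
a_8=1:  p_8=1·2251+1524=3775,  q_8=1·418+283=701
a_9=2:  p_9=2·3775+2251=9801,  q_9=2·701+418=1820
(x₁, y₁) = (9801, 1820);  9801² − 29·1820² = 1 ✓

9801 1820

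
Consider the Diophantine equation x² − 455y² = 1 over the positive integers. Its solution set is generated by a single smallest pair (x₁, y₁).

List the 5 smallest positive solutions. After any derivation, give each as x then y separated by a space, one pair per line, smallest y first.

64 3
8191 384
1048384 49149
134184961 6290688
17174626624 805158915

√455 → a₀=21, period (3,42); ℓ=2 even so k=1
k=0  a_k=21  p_k/q_k = 21/1
k=1  a_k=3  p_k/q_k = 64/3
(x₁, y₁) = (64, 3);  64² − 455·3² = 1 ✓
(x_2, y_2) = (64·64 + 455·3·3, 64·3 + 3·64) = (8191, 384)
(x_3, y_3) = (64·8191 + 455·3·384, 64·384 + 3·8191) = (1048384, 49149)
(x_4, y_4) = (64·1048384 + 455·3·49149, 64·49149 + 3·1048384) = (134184961, 6290688)
(x_5, y_5) = (64·134184961 + 455·3·6290688, 64·6290688 + 3·134184961) = (17174626624, 805158915)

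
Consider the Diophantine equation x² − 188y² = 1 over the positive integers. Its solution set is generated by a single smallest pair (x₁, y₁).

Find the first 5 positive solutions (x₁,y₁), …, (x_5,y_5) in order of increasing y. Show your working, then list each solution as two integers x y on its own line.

[13; 1,2,2,6,2,2,1,26] for √188; ℓ=8 ⇒ convergent index 7
k=0  a_k=13  p_k/q_k = 13/1
…
k=2  a_k=2  p_k/q_k = 41/3
k=3  a_k=2  p_k/q_k = 96/7
k=4  a_k=6  p_k/q_k = 617/45
…
k=6  a_k=2  p_k/q_k = 3277/239
k=7  a_k=1  p_k/q_k = 4607/336
fundamental: x₁=4607, y₁=336  (since 21224449 − 188·112896 = 1)
(x_2, y_2) = (4607·4607 + 188·336·336, 4607·336 + 336·4607) = (42448897, 3095904)
(x_3, y_3) = (4607·42448897 + 188·336·3095904, 4607·3095904 + 336·42448897) = (391124132351, 28525659120)
(x_4, y_4) = (4607·391124132351 + 188·336·28525659120, 4607·28525659120 + 336·391124132351) = (3603817713033217, 262835420035776)
(x_5, y_5) = (4607·3603817713033217 + 188·336·262835420035776, 4607·262835420035776 + 336·3603817713033217) = (33205576016763929087, 2421765531683980944)

4607 336
42448897 3095904
391124132351 28525659120
3603817713033217 262835420035776
33205576016763929087 2421765531683980944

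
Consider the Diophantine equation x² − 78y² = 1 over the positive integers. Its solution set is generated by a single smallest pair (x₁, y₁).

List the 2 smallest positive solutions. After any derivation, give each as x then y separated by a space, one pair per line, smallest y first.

53 6
5617 636

d=78: √d = [8; 1,4,1,16] (ℓ=4, even), read p_3/q_3
a_0=8:  p_0=8·1+0=8,  q_0=8·0+1=1
…
a_2=4:  p_2=4·9+8=44,  q_2=4·1+1=5
a_3=1:  p_3=1·44+9=53,  q_3=1·5+1=6
→ (53, 6).  Check: 53²=2809, 78·6²=2808, difference 1.
(x_2, y_2) = (53·53 + 78·6·6, 53·6 + 6·53) = (5617, 636)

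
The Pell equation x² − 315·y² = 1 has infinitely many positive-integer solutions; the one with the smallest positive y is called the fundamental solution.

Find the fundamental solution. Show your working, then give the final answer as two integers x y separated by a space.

[17; 1,2,1,34] for √315; ℓ=4 ⇒ convergent index 3
i=0: a=17 ⇒ p=17, q=1
…
i=2: a=2 ⇒ p=53, q=3
i=3: a=1 ⇒ p=71, q=4
→ (71, 4).  Check: 71²=5041, 315·4²=5040, difference 1.

71 4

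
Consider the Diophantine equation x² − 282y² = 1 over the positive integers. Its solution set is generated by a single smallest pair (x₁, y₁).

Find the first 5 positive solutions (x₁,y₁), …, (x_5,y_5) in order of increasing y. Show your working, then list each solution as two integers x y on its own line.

d=282: √d = [16; 1,3,1,4,1,3,1,32] (ℓ=8, even), read p_7/q_7
a_0=16:  p_0=16·1+0=16,  q_0=16·0+1=1
a_1=1:  p_1=1·16+1=17,  q_1=1·1+0=1
…
a_3=1:  p_3=1·67+17=84,  q_3=1·4+1=5
…
a_6=3:  p_6=3·487+403=1864,  q_6=3·29+24=111
a_7=1:  p_7=1·1864+487=2351,  q_7=1·111+29=140
(x₁, y₁) = (2351, 140);  2351² − 282·140² = 1 ✓
(x_2, y_2) = (2351·2351 + 282·140·140, 2351·140 + 140·2351) = (11054401, 658280)
(x_3, y_3) = (2351·11054401 + 282·140·658280, 2351·658280 + 140·11054401) = (51977791151, 3095232420)
(x_4, y_4) = (2351·51977791151 + 282·140·3095232420, 2351·3095232420 + 140·51977791151) = (244399562937601, 14553782180560)
(x_5, y_5) = (2351·244399562937601 + 282·140·14553782180560, 2351·14553782180560 + 140·244399562937601) = (1149166692954808751, 68431880717760700)

2351 140
11054401 658280
51977791151 3095232420
244399562937601 14553782180560
1149166692954808751 68431880717760700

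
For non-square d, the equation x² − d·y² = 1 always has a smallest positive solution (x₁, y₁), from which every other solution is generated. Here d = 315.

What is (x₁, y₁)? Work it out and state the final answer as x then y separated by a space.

d=315: √d = [17; 1,2,1,34] (ℓ=4, even), read p_3/q_3
i=0: a=17 ⇒ p=17, q=1
…
i=2: a=2 ⇒ p=53, q=3
i=3: a=1 ⇒ p=71, q=4
fundamental: x₁=71, y₁=4  (since 5041 − 315·16 = 1)

71 4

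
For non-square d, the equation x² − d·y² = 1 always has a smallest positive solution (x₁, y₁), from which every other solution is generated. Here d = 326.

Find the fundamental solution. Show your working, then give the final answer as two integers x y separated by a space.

d=326: √d = [18; 18,36] (ℓ=2, even), read p_1/q_1
step 0: (18, 1)  from 18·(1,0) + (0,1)
step 1: (325, 18)  from 18·(18,1) + (1,0)
fundamental: x₁=325, y₁=18  (since 105625 − 326·324 = 1)

325 18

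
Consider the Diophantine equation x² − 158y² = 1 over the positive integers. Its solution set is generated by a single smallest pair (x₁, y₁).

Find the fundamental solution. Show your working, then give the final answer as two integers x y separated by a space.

[12; 1,1,3,12,3,1,1,24] for √158; ℓ=8 ⇒ convergent index 7
step 0: (12, 1)  from 12·(1,0) + (0,1)
step 1: (13, 1)  from 1·(12,1) + (1,0)
…
step 3: (88, 7)  from 3·(25,2) + (13,1)
step 4: (1081, 86)  from 12·(88,7) + (25,2)
step 5: (3331, 265)  from 3·(1081,86) + (88,7)
step 6: (4412, 351)  from 1·(3331,265) + (1081,86)
step 7: (7743, 616)  from 1·(4412,351) + (3331,265)
(x₁, y₁) = (7743, 616);  7743² − 158·616² = 1 ✓

7743 616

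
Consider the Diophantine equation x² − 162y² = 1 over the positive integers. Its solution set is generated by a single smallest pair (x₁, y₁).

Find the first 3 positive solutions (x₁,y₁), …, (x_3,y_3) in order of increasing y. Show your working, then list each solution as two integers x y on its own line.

√162 = [12; 1,2,1,2,12,2,1,2,1,24, …], period ℓ=10 (even) → k=9
step 0: (12, 1)  from 12·(1,0) + (0,1)
…
step 2: (38, 3)  from 2·(13,1) + (12,1)
…
step 6: (3602, 283)  from 2·(1731,136) + (140,11)
…
step 8: (14268, 1121)  from 2·(5333,419) + (3602,283)
step 9: (19601, 1540)  from 1·(14268,1121) + (5333,419)
→ (19601, 1540).  Check: 19601²=384199201, 162·1540²=384199200, difference 1.
(x_2, y_2) = (19601·19601 + 162·1540·1540, 19601·1540 + 1540·19601) = (768398401, 60371080)
(x_3, y_3) = (19601·768398401 + 162·1540·60371080, 19601·60371080 + 1540·768398401) = (30122754096401, 2366667076620)

19601 1540
768398401 60371080
30122754096401 2366667076620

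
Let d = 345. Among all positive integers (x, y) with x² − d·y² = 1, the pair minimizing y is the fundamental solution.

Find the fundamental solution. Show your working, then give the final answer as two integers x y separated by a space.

6761 364

√345 = [18; 1,1,2,1,6,1,2,1,1,36, …], period ℓ=10 (even) → k=9
k=0  a_k=18  p_k/q_k = 18/1
k=1  a_k=1  p_k/q_k = 19/1
k=2  a_k=1  p_k/q_k = 37/2
k=3  a_k=2  p_k/q_k = 93/5
k=4  a_k=1  p_k/q_k = 130/7
k=5  a_k=6  p_k/q_k = 873/47
k=6  a_k=1  p_k/q_k = 1003/54
…
k=8  a_k=1  p_k/q_k = 3882/209
k=9  a_k=1  p_k/q_k = 6761/364
(x₁, y₁) = (6761, 364);  6761² − 345·364² = 1 ✓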